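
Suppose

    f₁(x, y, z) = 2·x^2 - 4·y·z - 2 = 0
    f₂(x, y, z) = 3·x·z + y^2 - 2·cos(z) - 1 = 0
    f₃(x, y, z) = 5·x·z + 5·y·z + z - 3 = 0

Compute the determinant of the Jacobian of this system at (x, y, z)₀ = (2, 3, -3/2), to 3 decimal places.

1065.075

J = [[4·x, -4·z, -4·y], [3·z, 2·y, 3·x + 2·sin(z)], [5·z, 5·z, 5·x + 5·y + 1]].
At the point, J = [[8.000, 6.000, -12.000], [-4.500, 6.000, 4.00501], [-7.500, -7.500, 26.000]].
det J = 1065.075.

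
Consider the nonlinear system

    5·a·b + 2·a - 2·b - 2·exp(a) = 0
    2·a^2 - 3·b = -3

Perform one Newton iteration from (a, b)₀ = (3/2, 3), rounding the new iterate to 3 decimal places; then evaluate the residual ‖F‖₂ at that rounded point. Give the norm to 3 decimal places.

2.066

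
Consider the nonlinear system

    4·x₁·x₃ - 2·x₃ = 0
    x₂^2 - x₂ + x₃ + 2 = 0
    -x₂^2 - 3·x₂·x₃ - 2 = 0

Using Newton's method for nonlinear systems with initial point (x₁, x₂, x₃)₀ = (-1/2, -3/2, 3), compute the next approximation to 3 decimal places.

(0.931, 1.010, 4.292)

At (-1/2, -3/2, 3): F = (-12.000, 8.750, 9.250).
Jacobian J = [[4·x₃, 0, 4·x₁ - 2], [0, 2·x₂ - 1, 1], [0, -2·x₂ - 3·x₃, -3·x₂]].
At the point, J = [[12.000, 0.000, -4.000], [0.000, -4.000, 1.000], [0.000, -6.000, 4.500]] (det J = -144.000).
Solving J·Δ = −F gives Δ = (1.431, 2.510, 1.292).
Then the next iterate is (x₁, x₂, x₃)₁ = (0.931, 1.010, 4.292).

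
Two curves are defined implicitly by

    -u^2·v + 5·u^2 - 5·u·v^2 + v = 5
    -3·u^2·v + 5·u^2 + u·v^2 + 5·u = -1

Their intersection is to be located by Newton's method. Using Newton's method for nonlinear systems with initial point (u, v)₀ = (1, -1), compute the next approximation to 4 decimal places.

At (1, -1): F = (-5.0000, 15.0000).
Jacobian J = [[-2·u·v + 10·u - 5·v^2, -u^2 - 10·u·v + 1], [-6·u·v + 10·u + v^2 + 5, -3·u^2 + 2·u·v]].
At the point, J = [[7.0000, 10.0000], [22.0000, -5.0000]] (det J = -255.0000).
Solving J·Δ = −F gives Δ = (-0.4902, 0.8431).
Then the next iterate is (u, v)₁ = (0.5098, -0.1569).

(0.5098, -0.1569)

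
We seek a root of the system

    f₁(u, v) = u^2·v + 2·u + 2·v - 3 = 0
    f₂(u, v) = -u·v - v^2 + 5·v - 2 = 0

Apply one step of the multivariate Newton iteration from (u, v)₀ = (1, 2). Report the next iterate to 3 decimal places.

(2.000, -1.667)

At (1, 2): F = (5.000, 2.000).
Jacobian J = [[2·u·v + 2, u^2 + 2], [-v, -u - 2·v + 5]].
At the point, J = [[6.000, 3.000], [-2.000, 0.000]] (det J = 6.000).
Solving J·Δ = −F gives Δ = (1.000, -3.667).
Then the next iterate is (u, v)₁ = (2.000, -1.667).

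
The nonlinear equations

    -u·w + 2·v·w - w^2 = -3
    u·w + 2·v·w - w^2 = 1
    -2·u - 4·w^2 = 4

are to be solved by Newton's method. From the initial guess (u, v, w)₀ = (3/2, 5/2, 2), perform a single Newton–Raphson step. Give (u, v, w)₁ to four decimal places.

(2.1379, 1.1293, 0.4828)

At (3/2, 5/2, 2): F = (6.0000, 8.0000, -23.0000).
Jacobian J = [[-w, 2·w, -u + 2·v - 2·w], [w, 2·w, u + 2·v - 2·w], [-2, 0, -8·w]].
At the point, J = [[-2.0000, 4.0000, -0.5000], [2.0000, 4.0000, 2.5000], [-2.0000, 0.0000, -16.0000]] (det J = 232.0000).
Solving J·Δ = −F gives Δ = (0.6379, -1.3707, -1.5172).
Then the next iterate is (u, v, w)₁ = (2.1379, 1.1293, 0.4828).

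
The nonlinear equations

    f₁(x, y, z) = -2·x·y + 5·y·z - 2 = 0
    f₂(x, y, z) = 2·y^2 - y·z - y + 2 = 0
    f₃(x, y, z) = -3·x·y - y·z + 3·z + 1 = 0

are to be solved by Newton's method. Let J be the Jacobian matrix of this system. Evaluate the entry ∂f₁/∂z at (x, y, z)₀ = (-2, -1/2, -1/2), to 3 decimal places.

∂f₁/∂z = 5·y.
At (-2, -1/2, -1/2) this is -2.500.

-2.500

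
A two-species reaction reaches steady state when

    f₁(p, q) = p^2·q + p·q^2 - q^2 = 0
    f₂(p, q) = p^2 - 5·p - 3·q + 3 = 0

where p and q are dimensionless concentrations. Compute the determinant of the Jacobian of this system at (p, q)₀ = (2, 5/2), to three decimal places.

-39.750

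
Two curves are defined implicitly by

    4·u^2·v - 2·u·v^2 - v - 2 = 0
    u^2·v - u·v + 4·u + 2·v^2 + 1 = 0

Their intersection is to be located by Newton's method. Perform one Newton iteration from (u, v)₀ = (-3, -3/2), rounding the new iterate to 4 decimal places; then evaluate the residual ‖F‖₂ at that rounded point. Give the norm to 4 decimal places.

42.8852

At (-3, -3/2): F = (-41.0000, -24.5000).
Jacobian J = [[8·u·v - 2·v^2, 4·u^2 - 4·u·v - 1], [2·u·v - v + 4, u^2 - u + 4·v]].
At the point, J = [[31.5000, 17.0000], [14.5000, 6.0000]] (det J = -57.5000).
Solving J·Δ = −F gives Δ = (2.9652, -3.0826).
Then the next iterate is (u, v)₁ = (-0.0348, -4.5826).
Re-evaluating at (-0.0348, -4.5826): F = (4.022017, 42.696221), so ‖F‖₂ = 42.8852.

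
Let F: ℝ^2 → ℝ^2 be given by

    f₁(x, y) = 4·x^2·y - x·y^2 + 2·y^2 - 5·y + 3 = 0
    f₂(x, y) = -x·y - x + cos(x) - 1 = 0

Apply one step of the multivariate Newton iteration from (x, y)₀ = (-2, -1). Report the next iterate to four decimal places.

(-1.8624, -0.3545)

At (-2, -1): F = (-4.0000, -1.416147).
Jacobian J = [[8·x·y - y^2, 4·x^2 - 2·x·y + 4·y - 5], [-y - sin(x) - 1, -x]].
At the point, J = [[15.0000, 3.0000], [0.909297, 2.0000]] (det J = 27.272108).
Solving J·Δ = −F gives Δ = (0.1376, 0.6455).
Then the next iterate is (x, y)₁ = (-1.8624, -0.3545).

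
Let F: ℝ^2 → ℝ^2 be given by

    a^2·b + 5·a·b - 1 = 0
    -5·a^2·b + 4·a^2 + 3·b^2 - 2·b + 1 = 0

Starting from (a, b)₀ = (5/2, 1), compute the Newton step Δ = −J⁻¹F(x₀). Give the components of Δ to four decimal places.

(-2.2601, 0.2587)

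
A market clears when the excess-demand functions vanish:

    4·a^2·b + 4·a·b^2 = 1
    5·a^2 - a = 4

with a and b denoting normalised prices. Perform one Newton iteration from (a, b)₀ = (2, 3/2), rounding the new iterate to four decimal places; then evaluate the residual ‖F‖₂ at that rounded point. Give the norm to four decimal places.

12.1445

At (2, 3/2): F = (41.0000, 14.0000).
Jacobian J = [[8·a·b + 4·b^2, 4·a^2 + 8·a·b], [10·a - 1, 0]].
At the point, J = [[33.0000, 40.0000], [19.0000, 0.0000]] (det J = -760.0000).
Solving J·Δ = −F gives Δ = (-0.7368, -0.4171).
Then the next iterate is (a, b)₁ = (1.2632, 1.0829).
Re-evaluating at (1.2632, 1.0829): F = (11.837102, 2.715171), so ‖F‖₂ = 12.1445.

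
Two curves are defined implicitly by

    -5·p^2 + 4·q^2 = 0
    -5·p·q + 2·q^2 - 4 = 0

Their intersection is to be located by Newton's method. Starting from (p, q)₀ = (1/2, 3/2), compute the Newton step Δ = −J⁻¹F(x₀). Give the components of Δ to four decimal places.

(-0.9121, -1.0259)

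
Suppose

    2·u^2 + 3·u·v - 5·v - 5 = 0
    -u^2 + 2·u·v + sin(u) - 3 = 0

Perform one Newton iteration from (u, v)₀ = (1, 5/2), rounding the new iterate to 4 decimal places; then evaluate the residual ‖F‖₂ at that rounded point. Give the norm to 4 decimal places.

2.3181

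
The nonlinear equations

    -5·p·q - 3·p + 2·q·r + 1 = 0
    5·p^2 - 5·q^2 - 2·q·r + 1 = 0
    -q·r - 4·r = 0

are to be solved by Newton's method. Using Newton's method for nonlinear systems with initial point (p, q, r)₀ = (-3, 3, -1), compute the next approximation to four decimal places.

(-1.2880, 1.2548, -0.2493)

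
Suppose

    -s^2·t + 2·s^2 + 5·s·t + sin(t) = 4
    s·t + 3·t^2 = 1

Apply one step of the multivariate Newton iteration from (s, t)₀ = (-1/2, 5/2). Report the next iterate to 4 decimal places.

(-0.0786, 1.2894)

At (-1/2, 5/2): F = (-9.776528, 16.5000).
Jacobian J = [[-2·s·t + 4·s + 5·t, -s^2 + 5·s + cos(t)], [t, s + 6·t]].
At the point, J = [[13.0000, -3.551144], [2.5000, 14.5000]] (det J = 197.377859).
Solving J·Δ = −F gives Δ = (0.4214, -1.2106).
Then the next iterate is (s, t)₁ = (-0.0786, 1.2894).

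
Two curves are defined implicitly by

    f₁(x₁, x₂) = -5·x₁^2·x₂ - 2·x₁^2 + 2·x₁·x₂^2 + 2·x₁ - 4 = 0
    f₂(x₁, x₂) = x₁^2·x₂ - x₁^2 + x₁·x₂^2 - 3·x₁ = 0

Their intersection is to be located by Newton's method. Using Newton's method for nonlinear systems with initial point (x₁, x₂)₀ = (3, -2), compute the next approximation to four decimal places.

(1.5523, -1.7966)

At (3, -2): F = (98.0000, -24.0000).
Jacobian J = [[-10·x₁·x₂ - 4·x₁ + 2·x₂^2 + 2, -5·x₁^2 + 4·x₁·x₂], [2·x₁·x₂ - 2·x₁ + x₂^2 - 3, x₁^2 + 2·x₁·x₂]].
At the point, J = [[58.0000, -69.0000], [-17.0000, -3.0000]] (det J = -1347.0000).
Solving J·Δ = −F gives Δ = (-1.4477, 0.2034).
Then the next iterate is (x₁, x₂)₁ = (1.5523, -1.7966).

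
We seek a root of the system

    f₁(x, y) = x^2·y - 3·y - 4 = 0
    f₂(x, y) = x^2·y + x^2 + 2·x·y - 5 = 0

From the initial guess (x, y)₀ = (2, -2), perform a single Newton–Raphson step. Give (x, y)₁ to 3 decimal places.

(1.446, -0.429)

At (2, -2): F = (-6.000, -17.000).
Jacobian J = [[2·x·y, x^2 - 3], [2·x·y + 2·x + 2·y, x^2 + 2·x]].
At the point, J = [[-8.000, 1.000], [-8.000, 8.000]] (det J = -56.000).
Solving J·Δ = −F gives Δ = (-0.554, 1.571).
Then the next iterate is (x, y)₁ = (1.446, -0.429).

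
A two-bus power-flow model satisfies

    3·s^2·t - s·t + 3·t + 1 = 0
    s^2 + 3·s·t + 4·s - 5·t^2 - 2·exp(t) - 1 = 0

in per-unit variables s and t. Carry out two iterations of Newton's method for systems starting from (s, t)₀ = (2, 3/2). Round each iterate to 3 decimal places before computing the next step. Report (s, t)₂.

(0.636, 0.375)

At (2, 3/2): F = (20.500, -0.21338).
Jacobian J = [[6·s·t - t, 3·s^2 - s + 3], [2·s + 3·t + 4, 3·s - 10·t - 2·exp(t)]].
At the point, J = [[16.500, 13.000], [12.500, -17.96338]] (det J = -458.89574).
Solving J·Δ = −F gives Δ = (-0.796, -0.566).
Then the next iterate is (s, t)₁ = (1.204, 0.934).
Round to (1.204, 0.934) and repeat: F = (6.73929, -0.81189), J = [[5.81322, 6.14485], [9.210, -10.81734]].
Δ = (-0.568, -0.559), so (s, t)₂ = (0.636, 0.375).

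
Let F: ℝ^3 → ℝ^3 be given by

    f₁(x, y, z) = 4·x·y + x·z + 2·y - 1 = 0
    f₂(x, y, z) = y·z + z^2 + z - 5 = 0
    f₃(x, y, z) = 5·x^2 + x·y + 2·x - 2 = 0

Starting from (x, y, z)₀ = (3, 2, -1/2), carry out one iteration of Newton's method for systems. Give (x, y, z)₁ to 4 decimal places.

At (3, 2, -1/2): F = (25.5000, -6.2500, 55.0000).
Jacobian J = [[4·y + z, 4·x + 2, x], [0, z, y + 2·z + 1], [10·x + y + 2, x, 0]].
At the point, J = [[7.5000, 14.0000, 3.0000], [0.0000, -0.5000, 2.0000], [34.0000, 3.0000, 0.0000]] (det J = 958.0000).
Solving J·Δ = −F gives Δ = (-1.4752, -1.6143, 2.7214).
Then the next iterate is (x, y, z)₁ = (1.5248, 0.3857, 2.2214).

(1.5248, 0.3857, 2.2214)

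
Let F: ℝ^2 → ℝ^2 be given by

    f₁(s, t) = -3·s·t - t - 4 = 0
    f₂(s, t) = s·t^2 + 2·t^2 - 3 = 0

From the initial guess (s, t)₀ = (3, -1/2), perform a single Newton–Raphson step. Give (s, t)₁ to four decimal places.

(-1.5000, -1.0750)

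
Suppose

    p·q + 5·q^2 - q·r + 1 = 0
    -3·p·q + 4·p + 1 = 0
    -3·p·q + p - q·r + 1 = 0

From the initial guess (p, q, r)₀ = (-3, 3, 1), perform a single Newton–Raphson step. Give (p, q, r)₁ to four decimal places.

At (-3, 3, 1): F = (34.0000, 16.0000, 22.0000).
Jacobian J = [[q, p + 10·q - r, -q], [-3·q + 4, -3·p, 0], [-3·q + 1, -3·p - r, -q]].
At the point, J = [[3.0000, 26.0000, -3.0000], [-5.0000, 9.0000, 0.0000], [-8.0000, 8.0000, -3.0000]] (det J = -567.0000).
Solving J·Δ = −F gives Δ = (0.9524, -1.2487, 1.4638).
Then the next iterate is (p, q, r)₁ = (-2.0476, 1.7513, 2.4638).

(-2.0476, 1.7513, 2.4638)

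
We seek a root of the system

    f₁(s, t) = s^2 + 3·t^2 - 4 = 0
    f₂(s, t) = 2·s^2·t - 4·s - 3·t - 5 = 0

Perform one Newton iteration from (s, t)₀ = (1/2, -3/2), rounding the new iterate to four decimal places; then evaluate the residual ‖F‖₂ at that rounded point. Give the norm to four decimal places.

At (1/2, -3/2): F = (3.0000, -3.2500).
Jacobian J = [[2·s, 6·t], [4·s·t - 4, 2·s^2 - 3]].
At the point, J = [[1.0000, -9.0000], [-7.0000, -2.5000]] (det J = -65.5000).
Solving J·Δ = −F gives Δ = (-0.5611, 0.2710).
Then the next iterate is (s, t)₁ = (-0.0611, -1.2290).
Re-evaluating at (-0.0611, -1.2290): F = (0.535056, -1.077776), so ‖F‖₂ = 1.2033.

1.2033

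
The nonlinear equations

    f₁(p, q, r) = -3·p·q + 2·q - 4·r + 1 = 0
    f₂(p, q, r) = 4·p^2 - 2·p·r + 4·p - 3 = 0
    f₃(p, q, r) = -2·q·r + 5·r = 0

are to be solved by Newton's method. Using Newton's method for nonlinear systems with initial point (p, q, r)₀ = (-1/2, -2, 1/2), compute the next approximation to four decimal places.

(-3.6045, 6.0597, 0.8955)

At (-1/2, -2, 1/2): F = (-8.0000, -3.5000, 4.5000).
Jacobian J = [[-3·q, -3·p + 2, -4], [8·p - 2·r + 4, 0, -2·p], [0, -2·r, -2·q + 5]].
At the point, J = [[6.0000, 3.5000, -4.0000], [-1.0000, 0.0000, 1.0000], [0.0000, -1.0000, 9.0000]] (det J = 33.5000).
Solving J·Δ = −F gives Δ = (-3.1045, 8.0597, 0.3955).
Then the next iterate is (p, q, r)₁ = (-3.6045, 6.0597, 0.8955).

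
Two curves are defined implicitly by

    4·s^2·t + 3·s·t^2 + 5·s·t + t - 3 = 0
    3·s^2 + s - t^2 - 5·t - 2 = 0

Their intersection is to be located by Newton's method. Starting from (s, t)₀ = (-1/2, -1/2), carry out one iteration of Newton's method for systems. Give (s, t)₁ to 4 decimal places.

(-12.5000, 5.6250)

At (-1/2, -1/2): F = (-3.1250, 0.5000).
Jacobian J = [[8·s·t + 3·t^2 + 5·t, 4·s^2 + 6·s·t + 5·s + 1], [6·s + 1, -2·t - 5]].
At the point, J = [[0.2500, 1.0000], [-2.0000, -4.0000]] (det J = 1.0000).
Solving J·Δ = −F gives Δ = (-12.0000, 6.1250).
Then the next iterate is (s, t)₁ = (-12.5000, 5.6250).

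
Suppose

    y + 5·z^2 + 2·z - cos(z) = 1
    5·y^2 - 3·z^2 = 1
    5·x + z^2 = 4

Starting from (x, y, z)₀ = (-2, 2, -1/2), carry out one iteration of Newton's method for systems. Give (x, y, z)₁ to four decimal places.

At (-2, 2, -1/2): F = (0.372417, 18.2500, -13.7500).
Jacobian J = [[0, 1, 10·z + sin(z) + 2], [0, 10·y, -6·z], [5, 0, 2·z]].
At the point, J = [[0.0000, 1.0000, -3.479426], [0.0000, 20.0000, 3.0000], [5.0000, 0.0000, -1.0000]] (det J = 362.942554).
Solving J·Δ = −F gives Δ = (2.7202, -0.8902, -0.1488).
Then the next iterate is (x, y, z)₁ = (0.7202, 1.1098, -0.6488).

(0.7202, 1.1098, -0.6488)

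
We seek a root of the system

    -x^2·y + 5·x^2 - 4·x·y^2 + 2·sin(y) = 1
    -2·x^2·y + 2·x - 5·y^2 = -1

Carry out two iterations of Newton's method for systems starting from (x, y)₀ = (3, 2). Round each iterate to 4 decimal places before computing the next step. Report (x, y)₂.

(0.1719, 1.2944)

At (3, 2): F = (-20.181405, -49.0000).
Jacobian J = [[-2·x·y + 10·x - 4·y^2, -x^2 - 8·x·y + 2·cos(y)], [-4·x·y + 2, -2·x^2 - 10·y]].
At the point, J = [[2.0000, -57.832294], [-22.0000, -38.0000]] (det J = -1348.310461).
Solving J·Δ = −F gives Δ = (-1.5329, -0.4020).
Then the next iterate is (x, y)₁ = (1.4671, 1.5980).
Round to (1.4671, 1.5980) and repeat: F = (-6.663905, -15.712834), J = [[-0.232268, -20.962189], [-7.377703, -20.284765]].
Δ = (-1.2952, -0.3036), so (x, y)₂ = (0.1719, 1.2944).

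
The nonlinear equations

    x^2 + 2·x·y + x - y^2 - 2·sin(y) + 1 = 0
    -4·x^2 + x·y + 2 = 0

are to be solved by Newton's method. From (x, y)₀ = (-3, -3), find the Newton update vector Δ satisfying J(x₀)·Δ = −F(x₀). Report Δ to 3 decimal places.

At (-3, -3): F = (16.28224, -25.000).
Jacobian J = [[2·x + 2·y + 1, 2·x - 2·y - 2·cos(y)], [-8·x + y, x]].
At the point, J = [[-11.000, 1.97998], [21.000, -3.000]] (det J = -8.57968).
Solving J·Δ = −F gives Δ = (0.076, -7.801).

(0.076, -7.801)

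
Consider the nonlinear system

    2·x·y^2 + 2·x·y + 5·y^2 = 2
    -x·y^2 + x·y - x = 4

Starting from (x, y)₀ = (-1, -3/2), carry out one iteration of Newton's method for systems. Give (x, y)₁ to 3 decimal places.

(-1.391, -0.849)

At (-1, -3/2): F = (7.750, 0.750).
Jacobian J = [[2·y^2 + 2·y, 4·x·y + 2·x + 10·y], [-y^2 + y - 1, -2·x·y + x]].
At the point, J = [[1.500, -11.000], [-4.750, -4.000]] (det J = -58.250).
Solving J·Δ = −F gives Δ = (-0.391, 0.651).
Then the next iterate is (x, y)₁ = (-1.391, -0.849).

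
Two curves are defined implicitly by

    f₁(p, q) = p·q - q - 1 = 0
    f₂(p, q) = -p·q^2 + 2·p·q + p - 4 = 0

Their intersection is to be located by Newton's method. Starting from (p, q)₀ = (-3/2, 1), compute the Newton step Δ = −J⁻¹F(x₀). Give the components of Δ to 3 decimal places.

At (-3/2, 1): F = (-3.500, -7.000).
Jacobian J = [[q, p - 1], [-q^2 + 2·q + 1, -2·p·q + 2·p]].
At the point, J = [[1.000, -2.500], [2.000, 0.000]] (det J = 5.000).
Solving J·Δ = −F gives Δ = (3.500, 0.000).

(3.500, 0.000)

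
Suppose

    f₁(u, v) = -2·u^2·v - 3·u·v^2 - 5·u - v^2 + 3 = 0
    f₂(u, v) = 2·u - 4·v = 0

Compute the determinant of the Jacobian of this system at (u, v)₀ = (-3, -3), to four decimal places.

J = [[-4·u·v - 3·v^2 - 5, -2·u^2 - 6·u·v - 2·v], [2, -4]].
At the point, J = [[-68.0000, -66.0000], [2.0000, -4.0000]].
det J = 404.0000.

404.0000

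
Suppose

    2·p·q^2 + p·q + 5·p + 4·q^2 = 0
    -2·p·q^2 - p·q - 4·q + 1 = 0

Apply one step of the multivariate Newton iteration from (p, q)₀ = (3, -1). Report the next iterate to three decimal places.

At (3, -1): F = (22.000, 2.000).
Jacobian J = [[2·q^2 + q + 5, 4·p·q + p + 8·q], [-2·q^2 - q, -4·p·q - p - 4]].
At the point, J = [[6.000, -17.000], [-1.000, 5.000]] (det J = 13.000).
Solving J·Δ = −F gives Δ = (-11.077, -2.615).
Then the next iterate is (p, q)₁ = (-8.077, -3.615).

(-8.077, -3.615)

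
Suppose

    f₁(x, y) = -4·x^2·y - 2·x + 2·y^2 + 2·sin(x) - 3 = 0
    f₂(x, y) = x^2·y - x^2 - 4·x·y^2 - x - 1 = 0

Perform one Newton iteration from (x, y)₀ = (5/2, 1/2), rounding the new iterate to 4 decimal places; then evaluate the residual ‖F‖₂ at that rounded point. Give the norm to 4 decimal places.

0.1352

At (5/2, 1/2): F = (-18.803056, -9.1250).
Jacobian J = [[-8·x·y + 2·cos(x) - 2, -4·x^2 + 4·y], [2·x·y - 2·x - 4·y^2 - 1, x^2 - 8·x·y]].
At the point, J = [[-13.602287, -23.0000], [-4.5000, -3.7500]] (det J = -52.491423).
Solving J·Δ = −F gives Δ = (-2.6550, 0.7526).
Then the next iterate is (x, y)₁ = (-0.1550, 1.2526).
Re-evaluating at (-0.1550, 1.2526): F = (0.018878, 0.133853), so ‖F‖₂ = 0.1352.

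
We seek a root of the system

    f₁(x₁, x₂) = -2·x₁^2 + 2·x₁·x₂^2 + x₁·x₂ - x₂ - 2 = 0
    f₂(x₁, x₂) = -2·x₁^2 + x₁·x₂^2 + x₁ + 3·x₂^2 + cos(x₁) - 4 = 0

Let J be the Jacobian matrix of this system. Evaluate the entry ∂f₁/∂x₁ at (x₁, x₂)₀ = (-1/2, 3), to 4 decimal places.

∂f₁/∂x₁ = -4·x₁ + 2·x₂^2 + x₂.
At (-1/2, 3) this is 23.0000.

23.0000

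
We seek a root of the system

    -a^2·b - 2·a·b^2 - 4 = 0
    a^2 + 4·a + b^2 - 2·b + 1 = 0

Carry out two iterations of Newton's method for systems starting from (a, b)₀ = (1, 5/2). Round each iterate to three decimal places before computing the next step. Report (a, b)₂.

(-0.524, 2.604)

At (1, 5/2): F = (-19.000, 7.250).
Jacobian J = [[-2·a·b - 2·b^2, -a^2 - 4·a·b], [2·a + 4, 2·b - 2]].
At the point, J = [[-17.500, -11.000], [6.000, 3.000]] (det J = 13.500).
Solving J·Δ = −F gives Δ = (-1.685, 0.954).
Then the next iterate is (a, b)₁ = (-0.685, 3.454).
Round to (-0.685, 3.454) and repeat: F = (10.72356, 3.75134), J = [[-19.12825, 8.99474], [2.630, 4.908]].
Δ = (0.161, -0.850), so (a, b)₂ = (-0.524, 2.604).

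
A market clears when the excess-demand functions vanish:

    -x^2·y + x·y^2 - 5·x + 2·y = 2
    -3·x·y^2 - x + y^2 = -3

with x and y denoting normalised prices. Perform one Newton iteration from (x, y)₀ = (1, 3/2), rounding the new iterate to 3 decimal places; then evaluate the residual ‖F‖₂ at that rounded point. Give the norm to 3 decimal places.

At (1, 3/2): F = (-3.250, -2.500).
Jacobian J = [[-2·x·y + y^2 - 5, -x^2 + 2·x·y + 2], [-3·y^2 - 1, -6·x·y + 2·y]].
At the point, J = [[-5.750, 4.000], [-7.750, -6.000]] (det J = 65.500).
Solving J·Δ = −F gives Δ = (-0.450, 0.165).
Then the next iterate is (x, y)₁ = (0.550, 1.665).
Re-evaluating at (0.550, 1.665): F = (-0.39894, 0.64805), so ‖F‖₂ = 0.761.

0.761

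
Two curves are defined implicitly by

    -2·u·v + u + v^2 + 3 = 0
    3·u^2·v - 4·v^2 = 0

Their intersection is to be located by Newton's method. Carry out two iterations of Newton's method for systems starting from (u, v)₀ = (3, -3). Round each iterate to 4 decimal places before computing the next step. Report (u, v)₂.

(-0.4100, 0.7120)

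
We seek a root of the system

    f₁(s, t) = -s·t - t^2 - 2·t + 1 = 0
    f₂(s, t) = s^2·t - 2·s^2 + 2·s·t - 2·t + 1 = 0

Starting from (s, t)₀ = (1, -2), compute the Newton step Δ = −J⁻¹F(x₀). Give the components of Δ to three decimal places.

(-0.429, -2.143)

At (1, -2): F = (3.000, -3.000).
Jacobian J = [[-t, -s - 2·t - 2], [2·s·t - 4·s + 2·t, s^2 + 2·s - 2]].
At the point, J = [[2.000, 1.000], [-12.000, 1.000]] (det J = 14.000).
Solving J·Δ = −F gives Δ = (-0.429, -2.143).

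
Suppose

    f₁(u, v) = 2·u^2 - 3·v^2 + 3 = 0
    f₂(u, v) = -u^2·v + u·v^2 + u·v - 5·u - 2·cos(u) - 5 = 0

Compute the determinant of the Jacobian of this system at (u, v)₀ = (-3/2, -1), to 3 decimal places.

64.470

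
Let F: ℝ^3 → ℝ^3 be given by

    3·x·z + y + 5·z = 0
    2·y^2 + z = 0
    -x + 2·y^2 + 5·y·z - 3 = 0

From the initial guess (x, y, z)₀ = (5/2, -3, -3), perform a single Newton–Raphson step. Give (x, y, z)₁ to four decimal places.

(0.2465, -1.6244, -1.4926)

At (5/2, -3, -3): F = (-40.5000, 15.0000, 57.5000).
Jacobian J = [[3·z, 1, 3·x + 5], [0, 4·y, 1], [-1, 4·y + 5·z, 5·y]].
At the point, J = [[-9.0000, 1.0000, 12.5000], [0.0000, -12.0000, 1.0000], [-1.0000, -27.0000, -15.0000]] (det J = -2014.0000).
Solving J·Δ = −F gives Δ = (-2.2535, 1.3756, 1.5074).
Then the next iterate is (x, y, z)₁ = (0.2465, -1.6244, -1.4926).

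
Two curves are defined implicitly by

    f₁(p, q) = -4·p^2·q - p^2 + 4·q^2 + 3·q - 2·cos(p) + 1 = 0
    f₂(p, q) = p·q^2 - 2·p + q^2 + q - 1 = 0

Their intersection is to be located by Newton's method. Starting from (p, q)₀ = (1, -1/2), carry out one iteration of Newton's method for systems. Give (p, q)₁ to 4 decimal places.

(-0.2402, -1.3296)

At (1, -1/2): F = (0.419395, -3.0000).
Jacobian J = [[-8·p·q - 2·p + 2·sin(p), -4·p^2 + 8·q + 3], [q^2 - 2, 2·p·q + 2·q + 1]].
At the point, J = [[3.682942, -5.0000], [-1.7500, -1.0000]] (det J = -12.432942).
Solving J·Δ = −F gives Δ = (-1.2402, -0.8296).
Then the next iterate is (p, q)₁ = (-0.2402, -1.3296).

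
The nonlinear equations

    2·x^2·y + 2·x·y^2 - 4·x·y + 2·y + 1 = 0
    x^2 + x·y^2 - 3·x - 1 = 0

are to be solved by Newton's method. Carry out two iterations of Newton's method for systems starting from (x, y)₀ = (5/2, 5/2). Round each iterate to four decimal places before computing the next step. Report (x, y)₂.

(-2.3700, 5.1726)

At (5/2, 5/2): F = (43.5000, 13.3750).
Jacobian J = [[4·x·y + 2·y^2 - 4·y, 2·x^2 + 4·x·y - 4·x + 2], [2·x + y^2 - 3, 2·x·y]].
At the point, J = [[27.5000, 29.5000], [8.2500, 12.5000]] (det J = 100.3750).
Solving J·Δ = −F gives Δ = (-1.4863, -0.0890).
Then the next iterate is (x, y)₁ = (1.0137, 2.4110).
Round to (1.0137, 2.4110) and repeat: F = (12.786021, 2.879046), J = [[11.757965, 9.776498], [4.840321, 4.888061]].
Δ = (-3.3837, 2.7616), so (x, y)₂ = (-2.3700, 5.1726).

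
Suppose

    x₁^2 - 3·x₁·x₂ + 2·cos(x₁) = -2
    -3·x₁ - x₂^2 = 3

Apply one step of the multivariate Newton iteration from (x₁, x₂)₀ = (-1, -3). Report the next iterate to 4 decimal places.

(-0.9588, -1.4794)

At (-1, -3): F = (-4.919395, -9.0000).
Jacobian J = [[2·x₁ - 3·x₂ - 2·sin(x₁), -3·x₁], [-3, -2·x₂]].
At the point, J = [[8.682942, 3.0000], [-3.0000, 6.0000]] (det J = 61.097652).
Solving J·Δ = −F gives Δ = (0.0412, 1.5206).
Then the next iterate is (x₁, x₂)₁ = (-0.9588, -1.4794).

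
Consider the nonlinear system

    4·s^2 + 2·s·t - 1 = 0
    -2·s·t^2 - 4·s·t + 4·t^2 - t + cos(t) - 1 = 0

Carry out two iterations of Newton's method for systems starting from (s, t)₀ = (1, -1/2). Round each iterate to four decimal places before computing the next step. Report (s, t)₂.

At (1, -1/2): F = (2.0000, 2.877583).
Jacobian J = [[8·s + 2·t, 2·s], [-2·t^2 - 4·t, -4·s·t - 4·s + 8·t - sin(t) - 1]].
At the point, J = [[7.0000, 2.0000], [1.5000, -6.520574]] (det J = -48.644021).
Solving J·Δ = −F gives Δ = (-0.3864, 0.3524).
Then the next iterate is (s, t)₁ = (0.6136, -0.1476).
Round to (0.6136, -0.1476) and repeat: F = (0.324885, 0.559404), J = [[4.6136, 1.2272], [0.546828, -4.125866]].
Δ = (-0.1029, 0.1220), so (s, t)₂ = (0.5107, -0.0256).

(0.5107, -0.0256)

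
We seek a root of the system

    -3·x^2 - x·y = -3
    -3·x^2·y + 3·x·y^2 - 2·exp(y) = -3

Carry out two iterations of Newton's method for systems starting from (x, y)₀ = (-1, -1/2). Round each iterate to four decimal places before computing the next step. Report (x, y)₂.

At (-1, -1/2): F = (-0.5000, 2.536939).
Jacobian J = [[-6·x - y, -x], [-6·x·y + 3·y^2, -3·x^2 + 6·x·y - 2·exp(y)]].
At the point, J = [[6.5000, 1.0000], [-2.2500, -1.213061]] (det J = -5.634899).
Solving J·Δ = −F gives Δ = (-0.3426, 2.7268).
Then the next iterate is (x, y)₁ = (-1.3426, 2.2268).
Round to (-1.3426, 2.2268) and repeat: F = (0.581977, -47.554632), J = [[5.8288, 1.3426], [32.814125, -41.886243]].
Δ = (0.1370, -1.0280), so (x, y)₂ = (-1.2056, 1.1988).

(-1.2056, 1.1988)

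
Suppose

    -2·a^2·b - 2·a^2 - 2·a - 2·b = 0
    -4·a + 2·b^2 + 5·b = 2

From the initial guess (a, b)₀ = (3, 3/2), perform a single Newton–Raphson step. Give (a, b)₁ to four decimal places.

(1.5324, 1.1481)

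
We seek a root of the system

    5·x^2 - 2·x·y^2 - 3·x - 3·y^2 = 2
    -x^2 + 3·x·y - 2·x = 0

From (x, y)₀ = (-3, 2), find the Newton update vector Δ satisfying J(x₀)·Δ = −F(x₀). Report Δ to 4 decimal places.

At (-3, 2): F = (64.0000, -21.0000).
Jacobian J = [[10·x - 2·y^2 - 3, -4·x·y - 6·y], [-2·x + 3·y - 2, 3·x]].
At the point, J = [[-41.0000, 12.0000], [10.0000, -9.0000]] (det J = 249.0000).
Solving J·Δ = −F gives Δ = (1.3012, -0.8876).

(1.3012, -0.8876)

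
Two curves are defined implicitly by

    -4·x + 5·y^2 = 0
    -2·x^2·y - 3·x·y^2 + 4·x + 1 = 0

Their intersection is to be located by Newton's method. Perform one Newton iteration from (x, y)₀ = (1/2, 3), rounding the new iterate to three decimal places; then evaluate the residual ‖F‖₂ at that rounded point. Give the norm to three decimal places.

10.344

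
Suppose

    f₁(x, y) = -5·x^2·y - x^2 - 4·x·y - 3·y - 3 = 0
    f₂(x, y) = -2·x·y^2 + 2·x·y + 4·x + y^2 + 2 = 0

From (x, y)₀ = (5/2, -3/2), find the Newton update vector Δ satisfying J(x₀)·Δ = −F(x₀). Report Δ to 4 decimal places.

At (5/2, -3/2): F = (57.1250, -4.5000).
Jacobian J = [[-10·x·y - 2·x - 4·y, -5·x^2 - 4·x - 3], [-2·y^2 + 2·y + 4, -4·x·y + 2·x + 2·y]].
At the point, J = [[38.5000, -44.2500], [-3.5000, 17.0000]] (det J = 499.6250).
Solving J·Δ = −F gives Δ = (-1.5452, -0.0534).

(-1.5452, -0.0534)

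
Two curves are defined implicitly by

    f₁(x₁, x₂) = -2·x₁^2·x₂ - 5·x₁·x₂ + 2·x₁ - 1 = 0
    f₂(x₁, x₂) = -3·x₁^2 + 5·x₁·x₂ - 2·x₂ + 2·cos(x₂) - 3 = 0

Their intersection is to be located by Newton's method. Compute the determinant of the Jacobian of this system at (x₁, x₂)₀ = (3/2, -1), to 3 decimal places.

J = [[-4·x₁·x₂ - 5·x₂ + 2, -2·x₁^2 - 5·x₁], [-6·x₁ + 5·x₂, 5·x₁ - 2·sin(x₂) - 2]].
At the point, J = [[13.000, -12.000], [-14.000, 7.18294]].
det J = -74.622.

-74.622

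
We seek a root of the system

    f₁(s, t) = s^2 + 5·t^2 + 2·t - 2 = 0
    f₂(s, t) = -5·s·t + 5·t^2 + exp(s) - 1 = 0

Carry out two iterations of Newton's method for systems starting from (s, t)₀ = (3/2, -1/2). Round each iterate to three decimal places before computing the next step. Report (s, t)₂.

At (3/2, -1/2): F = (0.500, 8.48169).
Jacobian J = [[2·s, 10·t + 2], [-5·t + exp(s), -5·s + 10·t]].
At the point, J = [[3.000, -3.000], [6.98169, -12.500]] (det J = -16.55493).
Solving J·Δ = −F gives Δ = (1.159, 1.326).
Then the next iterate is (s, t)₁ = (2.659, 0.826).
Round to (2.659, 0.826) and repeat: F = (10.13366, 5.71171), J = [[5.318, 10.260], [10.15200, -5.035]].
Δ = (-0.837, -0.554), so (s, t)₂ = (1.822, 0.272).

(1.822, 0.272)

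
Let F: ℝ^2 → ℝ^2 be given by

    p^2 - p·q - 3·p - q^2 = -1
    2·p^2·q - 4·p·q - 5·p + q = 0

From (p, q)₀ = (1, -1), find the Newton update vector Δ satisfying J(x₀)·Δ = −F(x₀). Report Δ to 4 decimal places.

At (1, -1): F = (-1.0000, -4.0000).
Jacobian J = [[2·p - q - 3, -p - 2·q], [4·p·q - 4·q - 5, 2·p^2 - 4·p + 1]].
At the point, J = [[0.0000, 1.0000], [-5.0000, -1.0000]] (det J = 5.0000).
Solving J·Δ = −F gives Δ = (-1.0000, 1.0000).

(-1.0000, 1.0000)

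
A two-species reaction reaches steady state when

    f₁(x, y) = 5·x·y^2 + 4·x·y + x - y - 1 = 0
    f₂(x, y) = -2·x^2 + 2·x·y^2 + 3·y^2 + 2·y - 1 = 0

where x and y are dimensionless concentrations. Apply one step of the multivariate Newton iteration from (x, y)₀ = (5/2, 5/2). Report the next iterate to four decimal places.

(1.6715, 1.5612)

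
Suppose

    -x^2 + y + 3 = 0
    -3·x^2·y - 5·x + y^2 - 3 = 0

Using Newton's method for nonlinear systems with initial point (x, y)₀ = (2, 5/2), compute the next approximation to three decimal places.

At (2, 5/2): F = (1.500, -36.750).
Jacobian J = [[-2·x, 1], [-6·x·y - 5, -3·x^2 + 2·y]].
At the point, J = [[-4.000, 1.000], [-35.000, -7.000]] (det J = 63.000).
Solving J·Δ = −F gives Δ = (-0.417, -3.167).
Then the next iterate is (x, y)₁ = (1.583, -0.667).

(1.583, -0.667)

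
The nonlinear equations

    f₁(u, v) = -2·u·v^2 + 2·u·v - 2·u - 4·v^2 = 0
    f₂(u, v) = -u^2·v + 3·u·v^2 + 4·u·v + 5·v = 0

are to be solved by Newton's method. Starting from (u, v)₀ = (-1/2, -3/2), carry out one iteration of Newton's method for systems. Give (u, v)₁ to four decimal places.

At (-1/2, -3/2): F = (-4.2500, -7.5000).
Jacobian J = [[-2·v^2 + 2·v - 2, -4·u·v + 2·u - 8·v], [-2·u·v + 3·v^2 + 4·v, -u^2 + 6·u·v + 4·u + 5]].
At the point, J = [[-9.5000, 8.0000], [-0.7500, 7.2500]] (det J = -62.8750).
Solving J·Δ = −F gives Δ = (0.4642, 1.0825).
Then the next iterate is (u, v)₁ = (-0.0358, -0.4175).

(-0.0358, -0.4175)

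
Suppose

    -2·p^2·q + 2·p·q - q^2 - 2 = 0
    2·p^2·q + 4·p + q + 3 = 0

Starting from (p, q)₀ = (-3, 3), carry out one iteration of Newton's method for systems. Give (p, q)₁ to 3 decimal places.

At (-3, 3): F = (-83.000, 48.000).
Jacobian J = [[-4·p·q + 2·q, -2·p^2 + 2·p - 2·q], [4·p·q + 4, 2·p^2 + 1]].
At the point, J = [[42.000, -30.000], [-32.000, 19.000]] (det J = -162.000).
Solving J·Δ = −F gives Δ = (-0.846, -3.951).
Then the next iterate is (p, q)₁ = (-3.846, -0.951).

(-3.846, -0.951)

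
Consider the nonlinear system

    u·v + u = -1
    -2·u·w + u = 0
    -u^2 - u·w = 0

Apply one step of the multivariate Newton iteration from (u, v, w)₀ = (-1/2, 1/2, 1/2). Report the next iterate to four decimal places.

(-0.5000, 1.0000, 0.5000)

At (-1/2, 1/2, 1/2): F = (0.2500, 0.0000, 0.0000).
Jacobian J = [[v + 1, u, 0], [-2·w + 1, 0, -2·u], [-2·u - w, 0, -u]].
At the point, J = [[1.5000, -0.5000, 0.0000], [0.0000, 0.0000, 1.0000], [0.5000, 0.0000, 0.5000]] (det J = -0.2500).
Solving J·Δ = −F gives Δ = (0.0000, 0.5000, 0.0000).
Then the next iterate is (u, v, w)₁ = (-0.5000, 1.0000, 0.5000).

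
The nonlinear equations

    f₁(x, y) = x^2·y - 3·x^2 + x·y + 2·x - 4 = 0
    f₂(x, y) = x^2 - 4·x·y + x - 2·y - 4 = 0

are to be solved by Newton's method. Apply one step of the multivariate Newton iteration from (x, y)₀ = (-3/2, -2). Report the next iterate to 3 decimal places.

(-0.553, -0.608)

At (-3/2, -2): F = (-15.250, -11.250).
Jacobian J = [[2·x·y - 6·x + y + 2, x^2 + x], [2·x - 4·y + 1, -4·x - 2]].
At the point, J = [[15.000, 0.750], [6.000, 4.000]] (det J = 55.500).
Solving J·Δ = −F gives Δ = (0.947, 1.392).
Then the next iterate is (x, y)₁ = (-0.553, -0.608).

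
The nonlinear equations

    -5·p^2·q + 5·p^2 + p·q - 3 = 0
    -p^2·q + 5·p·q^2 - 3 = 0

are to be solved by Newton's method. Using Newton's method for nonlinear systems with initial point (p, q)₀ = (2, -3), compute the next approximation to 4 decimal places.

(1.2922, -2.0835)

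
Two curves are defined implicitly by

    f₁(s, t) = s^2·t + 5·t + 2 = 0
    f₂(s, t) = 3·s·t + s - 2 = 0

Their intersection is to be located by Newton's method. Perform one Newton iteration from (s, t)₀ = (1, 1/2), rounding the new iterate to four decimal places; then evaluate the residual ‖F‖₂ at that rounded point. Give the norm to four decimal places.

3.9051

At (1, 1/2): F = (5.0000, 0.5000).
Jacobian J = [[2·s·t, s^2 + 5], [3·t + 1, 3·s]].
At the point, J = [[1.0000, 6.0000], [2.5000, 3.0000]] (det J = -12.0000).
Solving J·Δ = −F gives Δ = (1.0000, -1.0000).
Then the next iterate is (s, t)₁ = (2.0000, -0.5000).
Re-evaluating at (2.0000, -0.5000): F = (-2.5000, -3.0000), so ‖F‖₂ = 3.9051.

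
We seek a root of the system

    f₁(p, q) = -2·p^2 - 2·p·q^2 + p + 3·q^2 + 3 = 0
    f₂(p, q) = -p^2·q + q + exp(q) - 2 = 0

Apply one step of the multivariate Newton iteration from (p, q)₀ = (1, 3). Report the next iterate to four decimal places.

(1.2914, 2.1866)

At (1, 3): F = (11.0000, 18.085537).
Jacobian J = [[-4·p - 2·q^2 + 1, -4·p·q + 6·q], [-2·p·q, -p^2 + exp(q) + 1]].
At the point, J = [[-21.0000, 6.0000], [-6.0000, 20.085537]] (det J = -385.796275).
Solving J·Δ = −F gives Δ = (0.2914, -0.8134).
Then the next iterate is (p, q)₁ = (1.2914, 2.1866).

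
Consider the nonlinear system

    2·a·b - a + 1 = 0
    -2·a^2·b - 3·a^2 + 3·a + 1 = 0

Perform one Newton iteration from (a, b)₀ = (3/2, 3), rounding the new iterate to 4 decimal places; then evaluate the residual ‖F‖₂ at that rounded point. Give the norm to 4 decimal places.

2.0695

At (3/2, 3): F = (8.5000, -14.7500).
Jacobian J = [[2·b - 1, 2·a], [-4·a·b - 6·a + 3, -2·a^2]].
At the point, J = [[5.0000, 3.0000], [-24.0000, -4.5000]] (det J = 49.5000).
Solving J·Δ = −F gives Δ = (-0.1212, -2.6313).
Then the next iterate is (a, b)₁ = (1.3788, 0.3687).
Re-evaluating at (1.3788, 0.3687): F = (0.637927, -1.968732), so ‖F‖₂ = 2.0695.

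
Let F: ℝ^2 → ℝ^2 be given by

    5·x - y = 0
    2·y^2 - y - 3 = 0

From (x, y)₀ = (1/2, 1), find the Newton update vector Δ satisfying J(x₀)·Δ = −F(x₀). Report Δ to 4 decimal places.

At (1/2, 1): F = (1.5000, -2.0000).
Jacobian J = [[5, -1], [0, 4·y - 1]].
At the point, J = [[5.0000, -1.0000], [0.0000, 3.0000]] (det J = 15.0000).
Solving J·Δ = −F gives Δ = (-0.1667, 0.6667).

(-0.1667, 0.6667)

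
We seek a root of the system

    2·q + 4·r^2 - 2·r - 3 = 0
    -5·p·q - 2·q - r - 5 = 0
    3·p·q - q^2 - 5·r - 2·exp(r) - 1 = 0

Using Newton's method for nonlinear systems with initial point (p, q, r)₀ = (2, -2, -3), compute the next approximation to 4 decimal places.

At (2, -2, -3): F = (35.0000, 22.0000, -2.099574).
Jacobian J = [[0, 2, 8·r - 2], [-5·q, -5·p - 2, -1], [3·q, 3·p - 2·q, -2·exp(r) - 5]].
At the point, J = [[0.0000, 2.0000, -26.0000], [10.0000, -12.0000, -1.0000], [-6.0000, 10.0000, -5.099574]] (det J = -614.008517).
Solving J·Δ = −F gives Δ = (-3.8184, -1.4515, 1.2345).
Then the next iterate is (p, q, r)₁ = (-1.8184, -3.4515, -1.7655).

(-1.8184, -3.4515, -1.7655)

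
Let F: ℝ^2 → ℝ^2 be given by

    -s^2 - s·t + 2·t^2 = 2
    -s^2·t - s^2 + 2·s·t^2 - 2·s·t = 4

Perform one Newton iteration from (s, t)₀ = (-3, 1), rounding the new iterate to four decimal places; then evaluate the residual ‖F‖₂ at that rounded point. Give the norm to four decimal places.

At (-3, 1): F = (-6.0000, -22.0000).
Jacobian J = [[-2·s - t, -s + 4·t], [-2·s·t - 2·s + 2·t^2 - 2·t, -s^2 + 4·s·t - 2·s]].
At the point, J = [[5.0000, 7.0000], [12.0000, -15.0000]] (det J = -159.0000).
Solving J·Δ = −F gives Δ = (1.5346, -0.2390).
Then the next iterate is (s, t)₁ = (-1.4654, 0.7610).
Re-evaluating at (-1.4654, 0.7610): F = (-1.873986, -7.248515), so ‖F‖₂ = 7.4868.

7.4868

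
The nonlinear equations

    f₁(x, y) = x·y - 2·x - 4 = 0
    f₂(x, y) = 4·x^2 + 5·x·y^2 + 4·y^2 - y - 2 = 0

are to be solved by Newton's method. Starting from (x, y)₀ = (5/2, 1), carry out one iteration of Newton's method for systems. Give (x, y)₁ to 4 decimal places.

(-0.7196, 2.3122)

At (5/2, 1): F = (-6.5000, 38.5000).
Jacobian J = [[y - 2, x], [8·x + 5·y^2, 10·x·y + 8·y - 1]].
At the point, J = [[-1.0000, 2.5000], [25.0000, 32.0000]] (det J = -94.5000).
Solving J·Δ = −F gives Δ = (-3.2196, 1.3122).
Then the next iterate is (x, y)₁ = (-0.7196, 2.3122).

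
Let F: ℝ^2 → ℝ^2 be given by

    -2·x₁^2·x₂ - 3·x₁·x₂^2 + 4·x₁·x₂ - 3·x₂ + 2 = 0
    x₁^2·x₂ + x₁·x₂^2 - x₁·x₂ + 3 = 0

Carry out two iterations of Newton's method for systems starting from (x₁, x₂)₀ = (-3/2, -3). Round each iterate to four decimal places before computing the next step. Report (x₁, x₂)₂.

(0.8476, 3.2301)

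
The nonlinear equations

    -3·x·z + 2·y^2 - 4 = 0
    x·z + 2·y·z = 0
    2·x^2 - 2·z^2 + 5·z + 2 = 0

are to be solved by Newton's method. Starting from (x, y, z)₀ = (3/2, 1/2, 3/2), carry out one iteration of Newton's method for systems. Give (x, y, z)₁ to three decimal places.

(-0.178, 0.565, 0.929)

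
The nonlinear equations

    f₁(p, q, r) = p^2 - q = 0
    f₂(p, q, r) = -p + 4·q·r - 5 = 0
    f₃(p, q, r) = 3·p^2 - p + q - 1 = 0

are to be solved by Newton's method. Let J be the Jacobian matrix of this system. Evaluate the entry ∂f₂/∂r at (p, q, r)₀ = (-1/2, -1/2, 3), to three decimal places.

-2.000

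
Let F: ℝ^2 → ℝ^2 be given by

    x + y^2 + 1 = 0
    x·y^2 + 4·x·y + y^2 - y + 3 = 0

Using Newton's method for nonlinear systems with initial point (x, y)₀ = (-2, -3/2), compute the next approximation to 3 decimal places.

(0.043, -0.402)

At (-2, -3/2): F = (1.250, 14.250).
Jacobian J = [[1, 2·y], [y^2 + 4·y, 2·x·y + 4·x + 2·y - 1]].
At the point, J = [[1.000, -3.000], [-3.750, -6.000]] (det J = -17.250).
Solving J·Δ = −F gives Δ = (2.043, 1.098).
Then the next iterate is (x, y)₁ = (0.043, -0.402).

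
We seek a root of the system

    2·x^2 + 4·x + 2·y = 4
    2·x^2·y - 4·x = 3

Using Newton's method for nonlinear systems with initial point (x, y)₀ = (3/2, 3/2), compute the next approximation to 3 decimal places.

(0.150, 3.500)

At (3/2, 3/2): F = (9.500, -2.250).
Jacobian J = [[4·x + 4, 2], [4·x·y - 4, 2·x^2]].
At the point, J = [[10.000, 2.000], [5.000, 4.500]] (det J = 35.000).
Solving J·Δ = −F gives Δ = (-1.350, 2.000).
Then the next iterate is (x, y)₁ = (0.150, 3.500).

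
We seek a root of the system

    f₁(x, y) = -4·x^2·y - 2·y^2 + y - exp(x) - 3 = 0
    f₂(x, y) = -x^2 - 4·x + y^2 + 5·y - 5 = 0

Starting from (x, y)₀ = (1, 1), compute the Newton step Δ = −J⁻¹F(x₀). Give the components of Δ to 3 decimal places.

(-0.880, -0.183)

At (1, 1): F = (-10.71828, -4.000).
Jacobian J = [[-8·x·y - exp(x), -4·x^2 - 4·y + 1], [-2·x - 4, 2·y + 5]].
At the point, J = [[-10.71828, -7.000], [-6.000, 7.000]] (det J = -117.02797).
Solving J·Δ = −F gives Δ = (-0.880, -0.183).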